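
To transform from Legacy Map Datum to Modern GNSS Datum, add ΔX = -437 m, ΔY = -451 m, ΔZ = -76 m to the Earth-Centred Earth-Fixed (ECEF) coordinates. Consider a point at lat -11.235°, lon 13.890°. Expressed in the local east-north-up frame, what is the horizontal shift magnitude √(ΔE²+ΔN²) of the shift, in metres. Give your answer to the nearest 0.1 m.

At φ = -11.235°, λ = 13.890°: sin φ = -0.194834, cos φ = 0.980836, sin λ = 0.240059, cos λ = 0.970758.
ΔE = −sin λ·ΔX + cos λ·ΔY = −(0.240059)·(-437) + (0.970758)·(-451) = -332.91 m.
ΔN = −sin φ cos λ·ΔX − sin φ sin λ·ΔY + cos φ·ΔZ = −(-0.194834)(0.970758)(-437) − (-0.194834)(0.240059)(-451) + (0.980836)(-76) = -178.29 m.
Horizontal magnitude = √(ΔE² + ΔN²) = √((-332.91)² + (-178.29)²) = 377.64 m.

377.6 m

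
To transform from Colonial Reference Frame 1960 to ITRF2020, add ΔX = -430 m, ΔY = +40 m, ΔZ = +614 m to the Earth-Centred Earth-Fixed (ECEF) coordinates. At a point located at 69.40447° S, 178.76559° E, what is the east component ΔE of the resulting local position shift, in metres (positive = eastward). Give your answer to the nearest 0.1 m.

At φ = -69.40447°, λ = 178.76559°: sin φ = -0.936087, cos φ = 0.351769, sin λ = 0.021543, cos λ = -0.999768.
ΔE = −sin λ·ΔX + cos λ·ΔY = −(0.021543)·(-430) + (-0.999768)·(40) = -30.73 m.

ΔE = -30.7 m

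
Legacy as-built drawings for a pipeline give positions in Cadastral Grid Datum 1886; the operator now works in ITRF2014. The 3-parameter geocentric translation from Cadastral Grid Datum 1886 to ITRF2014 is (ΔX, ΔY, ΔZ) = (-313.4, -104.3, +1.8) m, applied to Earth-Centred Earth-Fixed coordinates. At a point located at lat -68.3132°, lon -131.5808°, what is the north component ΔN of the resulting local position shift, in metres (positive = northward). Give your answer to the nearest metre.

At φ = -68.3132°, λ = -131.5808°: sin φ = -0.929218, cos φ = 0.369533, sin λ = -0.748021, cos λ = -0.663676.
ΔN = −sin φ cos λ·ΔX − sin φ sin λ·ΔY + cos φ·ΔZ = −(-0.929218)(-0.663676)(-313.4) − (-0.929218)(-0.748021)(-104.3) + (0.369533)(1.8) = 266.43 m.

ΔN = 266 m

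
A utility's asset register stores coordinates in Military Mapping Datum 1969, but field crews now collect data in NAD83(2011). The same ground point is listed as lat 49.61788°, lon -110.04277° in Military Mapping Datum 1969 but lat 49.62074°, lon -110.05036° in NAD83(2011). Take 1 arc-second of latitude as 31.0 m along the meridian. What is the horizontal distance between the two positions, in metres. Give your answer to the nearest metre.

Δφ = 49.62074° − 49.61788° = +0.00286°; Δλ = -110.05036° − -110.04277° = -0.00759°.
1° of latitude = 3600 × 31.00 = 111600 m.
ΔN = Δφ × 111600 = 319.2 m; ΔE = Δλ × 111600 × cos(49.61788°) = -0.00759 × 111600 × 0.647882 = -548.8 m.
Distance = √(ΔE² + ΔN²) = √((-548.8)² + 319.2²) = 634.9 m.

635 m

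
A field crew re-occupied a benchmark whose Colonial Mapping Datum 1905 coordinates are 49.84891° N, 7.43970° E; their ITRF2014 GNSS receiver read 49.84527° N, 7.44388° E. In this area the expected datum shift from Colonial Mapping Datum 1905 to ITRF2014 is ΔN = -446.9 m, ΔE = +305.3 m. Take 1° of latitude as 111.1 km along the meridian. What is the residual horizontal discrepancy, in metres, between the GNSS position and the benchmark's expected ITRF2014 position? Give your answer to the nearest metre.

Observed coordinate differences: Δφ = -0.00364°, Δλ = +0.00418°.
Converting to metres (1° lat = 111100 m, cos φ = 0.644805): observed ΔN = -404.4 m, observed ΔE = 299.4 m.
Subtracting the expected shift leaves a residual of -404.4 − (-446.9) = 42.5 m north and 299.4 − (305.3) = -5.9 m east.
Residual distance = √(42.5² + (-5.9)²) = 42.9 m.

43 m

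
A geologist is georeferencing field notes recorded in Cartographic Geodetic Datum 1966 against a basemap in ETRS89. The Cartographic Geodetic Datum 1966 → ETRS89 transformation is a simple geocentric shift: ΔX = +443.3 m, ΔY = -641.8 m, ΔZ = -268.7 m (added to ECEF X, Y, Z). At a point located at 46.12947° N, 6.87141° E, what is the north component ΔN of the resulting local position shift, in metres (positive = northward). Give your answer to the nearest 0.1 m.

ΔN = -448.1 m

The local north axis is (−sin φ cos λ, −sin φ sin λ, cos φ), giving ΔN = -317.283 + 55.356 − 186.217 = -448.14 m.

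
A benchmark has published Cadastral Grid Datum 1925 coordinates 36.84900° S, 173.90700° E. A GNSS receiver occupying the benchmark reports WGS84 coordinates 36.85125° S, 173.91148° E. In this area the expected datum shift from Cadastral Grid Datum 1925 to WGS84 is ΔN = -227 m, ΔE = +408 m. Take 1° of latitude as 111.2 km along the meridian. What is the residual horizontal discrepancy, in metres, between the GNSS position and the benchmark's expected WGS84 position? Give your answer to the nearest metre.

Observed coordinate differences: Δφ = -0.00225°, Δλ = +0.00448°.
Converting to metres (1° lat = 111200 m, cos φ = 0.800219): observed ΔN = -250.2 m, observed ΔE = 398.6 m.
Subtracting the expected shift leaves a residual of -250.2 − (-227) = -23.2 m north and 398.6 − (408) = -9.4 m east.
Residual distance = √((-23.2)² + (-9.4)²) = 25.0 m.

25 m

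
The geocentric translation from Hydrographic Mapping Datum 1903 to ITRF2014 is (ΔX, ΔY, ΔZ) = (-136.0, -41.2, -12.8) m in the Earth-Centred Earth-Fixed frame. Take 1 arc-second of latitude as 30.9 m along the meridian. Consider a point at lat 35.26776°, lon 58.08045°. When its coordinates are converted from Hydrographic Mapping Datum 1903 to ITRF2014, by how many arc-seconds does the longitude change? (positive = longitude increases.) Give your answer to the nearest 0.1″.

Δλ = 3.7″

sin φ = 0.577398, cos φ = 0.816463, sin λ = 0.848791, cos λ = 0.528728.
East component: ΔE = −sin λ·ΔX + cos λ·ΔY = −(0.848791)(-136.0) + (0.528728)(-41.2) = 93.65 m.
1° of latitude spans 3600 × 30.90 = 111240 m; at latitude φ, 1° of longitude spans that × cos φ = 90823.3 m, so Δλ = 93.65 / 90823.3 × 3600 = 3.712″.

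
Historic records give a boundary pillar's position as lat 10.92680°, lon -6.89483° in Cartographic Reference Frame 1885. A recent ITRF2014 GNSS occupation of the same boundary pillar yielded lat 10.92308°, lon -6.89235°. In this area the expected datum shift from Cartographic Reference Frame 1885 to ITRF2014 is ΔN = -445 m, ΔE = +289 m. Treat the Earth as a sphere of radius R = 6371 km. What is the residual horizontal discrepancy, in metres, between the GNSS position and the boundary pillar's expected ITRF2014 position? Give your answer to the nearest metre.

Observed coordinate differences: Δφ = -0.00372°, Δλ = +0.00248°.
Converting to metres (1° lat = 111195 m, cos φ = 0.981870): observed ΔN = -413.6 m, observed ΔE = 270.8 m.
Subtracting the expected shift leaves a residual of -413.6 − (-445) = 31.4 m north and 270.8 − (289) = -18.2 m east.
Residual distance = √(31.4² + (-18.2)²) = 36.3 m.

36 m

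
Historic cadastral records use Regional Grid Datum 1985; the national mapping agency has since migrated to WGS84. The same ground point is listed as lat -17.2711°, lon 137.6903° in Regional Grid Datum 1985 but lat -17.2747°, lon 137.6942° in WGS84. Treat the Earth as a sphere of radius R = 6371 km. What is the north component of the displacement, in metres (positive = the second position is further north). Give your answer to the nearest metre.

ΔN = -400 m

Δφ = -17.2747° − -17.2711° = -0.0036°; Δλ = 137.6942° − 137.6903° = +0.0039°.
1° along a meridian = πR/180 = 111195 m.
ΔN = Δφ × 111195 = -400.3 m; ΔE = Δλ × 111195 × cos(-17.2711°) = +0.0039 × 111195 × 0.954911 = 414.1 m.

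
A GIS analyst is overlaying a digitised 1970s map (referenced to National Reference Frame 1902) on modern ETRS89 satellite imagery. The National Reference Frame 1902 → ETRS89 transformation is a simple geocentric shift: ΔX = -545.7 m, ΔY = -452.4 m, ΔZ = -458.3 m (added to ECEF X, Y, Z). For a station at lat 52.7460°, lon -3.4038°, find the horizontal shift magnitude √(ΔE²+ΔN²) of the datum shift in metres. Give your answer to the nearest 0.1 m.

The local east axis at (φ, λ) is (−sin λ, cos λ, 0), so ΔE = −sin(-3.4038°)·(-545.7) + cos(-3.4038°)·(-452.4) = -484.00 m.
The local north axis is (−sin φ cos λ, −sin φ sin λ, cos φ), giving ΔN = 433.589 − 21.380 − 277.432 = 134.78 m.
Horizontal magnitude = √(ΔE² + ΔN²) = √((-484.00)² + 134.78²) = 502.42 m.

502.4 m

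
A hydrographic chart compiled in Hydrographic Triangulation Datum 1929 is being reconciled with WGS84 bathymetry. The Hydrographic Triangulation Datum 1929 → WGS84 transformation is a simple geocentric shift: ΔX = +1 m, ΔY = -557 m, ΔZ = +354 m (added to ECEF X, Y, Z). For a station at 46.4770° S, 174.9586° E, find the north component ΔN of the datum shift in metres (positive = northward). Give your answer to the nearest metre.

The local north axis is (−sin φ cos λ, −sin φ sin λ, cos φ), giving ΔN = -0.722 − 35.491 + 243.781 = 207.57 m.

ΔN = 208 m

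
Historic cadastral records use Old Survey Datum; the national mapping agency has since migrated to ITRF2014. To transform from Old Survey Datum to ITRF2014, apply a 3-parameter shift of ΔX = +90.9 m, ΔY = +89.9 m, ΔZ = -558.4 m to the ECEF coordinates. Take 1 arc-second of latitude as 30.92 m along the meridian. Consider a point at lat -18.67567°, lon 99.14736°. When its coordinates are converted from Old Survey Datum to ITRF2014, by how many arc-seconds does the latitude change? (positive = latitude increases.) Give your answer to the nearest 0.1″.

sin φ = -0.320211, cos φ = 0.947346, sin λ = 0.987283, cos λ = -0.158974.
North component: ΔN = −sin φ cos λ·ΔX − sin φ sin λ·ΔY + cos φ·ΔZ = −(-0.320211)(-0.158974)(90.9) − (-0.320211)(0.987283)(89.9) + (0.947346)(-558.4) = -505.20 m.
1° of latitude spans 3600 × 30.92 = 111312 m, so Δφ = -505.20 / 111312 × 3600 = -16.339″.

Δφ = -16.3″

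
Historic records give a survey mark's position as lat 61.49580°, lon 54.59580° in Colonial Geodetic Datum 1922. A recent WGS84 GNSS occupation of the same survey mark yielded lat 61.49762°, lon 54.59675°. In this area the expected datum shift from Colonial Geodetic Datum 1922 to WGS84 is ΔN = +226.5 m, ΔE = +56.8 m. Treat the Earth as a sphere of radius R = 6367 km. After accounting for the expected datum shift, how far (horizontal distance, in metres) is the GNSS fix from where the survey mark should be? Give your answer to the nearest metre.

Observed coordinate differences: Δφ = +0.00182°, Δλ = +0.00095°.
Converting to metres (1° lat = 111125 m, cos φ = 0.477223): observed ΔN = 202.2 m, observed ΔE = 50.4 m.
Subtracting the expected shift leaves a residual of 202.2 − (226.5) = -24.3 m north and 50.4 − (56.8) = -6.4 m east.
Residual distance = √((-24.3)² + (-6.4)²) = 25.1 m.

25 m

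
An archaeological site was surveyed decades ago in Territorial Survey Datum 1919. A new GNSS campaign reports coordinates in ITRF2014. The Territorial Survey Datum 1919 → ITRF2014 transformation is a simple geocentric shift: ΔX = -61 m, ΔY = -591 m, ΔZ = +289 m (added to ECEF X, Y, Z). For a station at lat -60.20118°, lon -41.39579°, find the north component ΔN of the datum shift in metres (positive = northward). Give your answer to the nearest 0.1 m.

The local north axis is (−sin φ cos λ, −sin φ sin λ, cos φ), giving ΔN = -39.709 + 339.129 + 143.620 = 443.04 m.

ΔN = 443.0 m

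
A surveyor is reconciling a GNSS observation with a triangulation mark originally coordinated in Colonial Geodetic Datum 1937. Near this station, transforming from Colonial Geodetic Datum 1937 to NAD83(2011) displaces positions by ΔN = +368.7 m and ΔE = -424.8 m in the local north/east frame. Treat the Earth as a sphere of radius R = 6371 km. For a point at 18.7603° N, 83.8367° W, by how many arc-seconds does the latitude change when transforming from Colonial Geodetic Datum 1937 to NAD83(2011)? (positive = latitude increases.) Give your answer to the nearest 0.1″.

Δφ = 11.9″

On a sphere of radius R, 1 rad of latitude = R, so Δφ = ΔN / R = 368.7 / 6371000 = 5.7872e-05 rad = 11.937″.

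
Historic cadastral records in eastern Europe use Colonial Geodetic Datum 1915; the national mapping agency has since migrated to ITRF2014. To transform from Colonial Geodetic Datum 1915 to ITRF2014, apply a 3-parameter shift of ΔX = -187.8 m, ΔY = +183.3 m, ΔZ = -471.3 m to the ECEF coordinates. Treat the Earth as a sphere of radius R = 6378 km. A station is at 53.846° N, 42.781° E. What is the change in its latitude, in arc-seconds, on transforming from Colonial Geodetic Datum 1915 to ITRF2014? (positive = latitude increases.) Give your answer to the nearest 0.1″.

sin φ = 0.807434, cos φ = 0.589958, sin λ = 0.679198, cos λ = 0.733955.
North component: ΔN = −sin φ cos λ·ΔX − sin φ sin λ·ΔY + cos φ·ΔZ = −(0.807434)(0.733955)(-187.8) − (0.807434)(0.679198)(183.3) + (0.589958)(-471.3) = -267.28 m.
1° of latitude spans πR/180 = 111317 m, so Δφ = -267.28 / 111317 × 3600 = -8.644″.

Δφ = -8.6″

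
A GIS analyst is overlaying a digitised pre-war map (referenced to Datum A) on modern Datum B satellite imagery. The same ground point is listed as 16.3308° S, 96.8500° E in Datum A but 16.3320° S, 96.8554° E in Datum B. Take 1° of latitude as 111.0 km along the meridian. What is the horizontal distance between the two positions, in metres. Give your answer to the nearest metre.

590 m

Δφ = -16.3320° − -16.3308° = -0.0012°; Δλ = 96.8554° − 96.8500° = +0.0054°.
ΔN = Δφ × 111000 = -133.2 m; ΔE = Δλ × 111000 × cos(-16.3308°) = +0.0054 × 111000 × 0.959654 = 575.2 m.
Distance = √(ΔE² + ΔN²) = √(575.2² + (-133.2)²) = 590.4 m.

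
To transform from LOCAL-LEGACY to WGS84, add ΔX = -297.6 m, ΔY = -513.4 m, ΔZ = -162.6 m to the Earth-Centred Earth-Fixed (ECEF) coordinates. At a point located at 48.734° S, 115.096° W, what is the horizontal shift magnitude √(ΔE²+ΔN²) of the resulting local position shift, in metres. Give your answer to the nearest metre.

At φ = -48.734°, λ = -115.096°: sin φ = -0.751656, cos φ = 0.659556, sin λ = -0.905598, cos λ = -0.424136.
ΔE = −sin λ·ΔX + cos λ·ΔY = −(-0.905598)·(-297.6) + (-0.424136)·(-513.4) = -51.75 m.
ΔN = −sin φ cos λ·ΔX − sin φ sin λ·ΔY + cos φ·ΔZ = −(-0.751656)(-0.424136)(-297.6) − (-0.751656)(-0.905598)(-513.4) + (0.659556)(-162.6) = 337.10 m.
Horizontal magnitude = √(ΔE² + ΔN²) = √((-51.75)² + 337.10²) = 341.05 m.

341 m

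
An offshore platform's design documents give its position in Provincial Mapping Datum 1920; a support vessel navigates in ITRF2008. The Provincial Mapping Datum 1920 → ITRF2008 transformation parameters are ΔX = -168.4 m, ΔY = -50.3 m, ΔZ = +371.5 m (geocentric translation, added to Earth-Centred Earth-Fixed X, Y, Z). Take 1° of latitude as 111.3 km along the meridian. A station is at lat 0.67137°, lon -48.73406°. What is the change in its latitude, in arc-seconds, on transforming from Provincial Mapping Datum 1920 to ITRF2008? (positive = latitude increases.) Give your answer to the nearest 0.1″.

Δφ = 12.0″

sin φ = 0.011717, cos φ = 0.999931, sin λ = -0.751656, cos λ = 0.659555.
North component: ΔN = −sin φ cos λ·ΔX − sin φ sin λ·ΔY + cos φ·ΔZ = −(0.011717)(0.659555)(-168.4) − (0.011717)(-0.751656)(-50.3) + (0.999931)(371.5) = 372.33 m.
1° of latitude spans 111300 m, so Δφ = 372.33 / 111300 × 3600 = 12.043″.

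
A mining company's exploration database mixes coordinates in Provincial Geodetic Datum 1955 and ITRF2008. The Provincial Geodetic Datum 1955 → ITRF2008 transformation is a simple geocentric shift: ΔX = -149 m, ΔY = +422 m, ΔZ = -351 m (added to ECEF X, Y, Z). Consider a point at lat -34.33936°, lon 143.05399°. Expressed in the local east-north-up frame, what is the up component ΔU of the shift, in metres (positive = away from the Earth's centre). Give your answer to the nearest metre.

The local up (radial) axis is (cos φ cos λ, cos φ sin λ, sin φ), giving ΔU = 98.327 + 209.440 + 197.997 = 505.76 m.

ΔU = 506 m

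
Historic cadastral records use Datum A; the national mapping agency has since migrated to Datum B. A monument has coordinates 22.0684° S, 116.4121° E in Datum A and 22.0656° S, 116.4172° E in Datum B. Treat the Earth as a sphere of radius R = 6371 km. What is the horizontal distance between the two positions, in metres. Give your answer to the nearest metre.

611 m

Δφ = -22.0656° − -22.0684° = +0.0028°; Δλ = 116.4172° − 116.4121° = +0.0051°.
1° along a meridian = πR/180 = 111195 m.
ΔN = Δφ × 111195 = 311.3 m; ΔE = Δλ × 111195 × cos(-22.0684°) = +0.0051 × 111195 × 0.926736 = 525.5 m.
Distance = √(ΔE² + ΔN²) = √(525.5² + 311.3²) = 610.8 m.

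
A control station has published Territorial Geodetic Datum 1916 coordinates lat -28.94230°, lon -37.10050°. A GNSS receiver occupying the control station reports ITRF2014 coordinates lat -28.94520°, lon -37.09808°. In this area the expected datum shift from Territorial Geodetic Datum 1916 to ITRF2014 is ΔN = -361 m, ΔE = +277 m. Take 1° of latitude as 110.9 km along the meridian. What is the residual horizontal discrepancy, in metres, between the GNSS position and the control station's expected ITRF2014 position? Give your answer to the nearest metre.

58 m

Observed coordinate differences: Δφ = -0.00290°, Δλ = +0.00242°.
Converting to metres (1° lat = 110900 m, cos φ = 0.875107): observed ΔN = -321.6 m, observed ΔE = 234.9 m.
Subtracting the expected shift leaves a residual of -321.6 − (-361) = 39.4 m north and 234.9 − (277) = -42.1 m east.
Residual distance = √(39.4² + (-42.1)²) = 57.7 m.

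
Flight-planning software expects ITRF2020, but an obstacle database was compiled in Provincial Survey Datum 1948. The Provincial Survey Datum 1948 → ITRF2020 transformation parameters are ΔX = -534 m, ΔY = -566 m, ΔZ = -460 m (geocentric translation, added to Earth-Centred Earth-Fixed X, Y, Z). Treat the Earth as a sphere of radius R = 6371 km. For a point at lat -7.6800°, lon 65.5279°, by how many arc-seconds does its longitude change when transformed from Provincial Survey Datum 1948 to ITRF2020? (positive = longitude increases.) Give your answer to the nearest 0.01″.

Δλ = 8.22″

sin φ = -0.133640, cos φ = 0.991030, sin λ = 0.910163, cos λ = 0.414250.
East component: ΔE = −sin λ·ΔX + cos λ·ΔY = −(0.910163)(-534) + (0.414250)(-566) = 251.56 m.
1° of latitude spans πR/180 = 111195 m; at latitude φ, 1° of longitude spans that × cos φ = 110197.5 m, so Δλ = 251.56 / 110197.5 × 3600 = 8.218″.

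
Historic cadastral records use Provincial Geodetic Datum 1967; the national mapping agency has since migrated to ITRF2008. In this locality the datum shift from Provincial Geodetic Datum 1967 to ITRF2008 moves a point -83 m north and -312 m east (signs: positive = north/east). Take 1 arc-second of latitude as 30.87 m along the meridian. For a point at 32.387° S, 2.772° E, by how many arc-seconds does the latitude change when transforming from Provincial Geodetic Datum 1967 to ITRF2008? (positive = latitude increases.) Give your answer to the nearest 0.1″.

Δφ = -2.7″

1″ of latitude = 30.87 m, so Δφ = -83.0 / 30.87 = -2.689″.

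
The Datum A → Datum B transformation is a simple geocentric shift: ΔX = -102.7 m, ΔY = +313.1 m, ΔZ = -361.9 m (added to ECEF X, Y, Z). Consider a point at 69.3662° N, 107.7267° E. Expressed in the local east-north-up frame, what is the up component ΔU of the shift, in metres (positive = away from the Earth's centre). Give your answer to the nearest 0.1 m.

At φ = 69.3662°, λ = 107.7267°: sin φ = 0.935852, cos φ = 0.352394, sin λ = 0.952520, cos λ = -0.304477.
ΔU = cos φ cos λ·ΔX + cos φ sin λ·ΔY + sin φ·ΔZ = (0.352394)(-0.304477)(-102.7) + (0.352394)(0.952520)(313.1) + (0.935852)(-361.9) = -222.57 m.

ΔU = -222.6 m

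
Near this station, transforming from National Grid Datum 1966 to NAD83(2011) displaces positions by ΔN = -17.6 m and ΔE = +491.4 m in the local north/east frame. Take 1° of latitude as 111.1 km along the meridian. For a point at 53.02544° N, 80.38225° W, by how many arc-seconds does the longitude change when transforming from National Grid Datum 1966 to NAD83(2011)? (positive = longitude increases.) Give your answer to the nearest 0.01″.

At latitude 53.02544°, cos φ = 0.601460.
1° of longitude at this latitude = 111.1 × cos φ = 66.82 km, so Δλ = 491.4 / 66822.2 = 0.0073538° = 26.474″.

Δλ = 26.47″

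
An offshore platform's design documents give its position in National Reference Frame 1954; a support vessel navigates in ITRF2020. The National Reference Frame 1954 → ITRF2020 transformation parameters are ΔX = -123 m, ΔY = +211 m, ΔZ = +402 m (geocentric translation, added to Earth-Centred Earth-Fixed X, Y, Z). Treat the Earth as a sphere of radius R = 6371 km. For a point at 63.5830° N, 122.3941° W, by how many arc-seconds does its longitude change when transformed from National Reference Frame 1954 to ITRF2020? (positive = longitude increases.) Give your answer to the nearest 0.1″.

Δλ = -15.8″

sin φ = 0.895580, cos φ = 0.444901, sin λ = -0.844383, cos λ = -0.535740.
East component: ΔE = −sin λ·ΔX + cos λ·ΔY = −(-0.844383)(-123) + (-0.535740)(211) = -216.90 m.
1° of latitude spans πR/180 = 111195 m; at latitude φ, 1° of longitude spans that × cos φ = 49470.7 m, so Δλ = -216.90 / 49470.7 × 3600 = -15.784″.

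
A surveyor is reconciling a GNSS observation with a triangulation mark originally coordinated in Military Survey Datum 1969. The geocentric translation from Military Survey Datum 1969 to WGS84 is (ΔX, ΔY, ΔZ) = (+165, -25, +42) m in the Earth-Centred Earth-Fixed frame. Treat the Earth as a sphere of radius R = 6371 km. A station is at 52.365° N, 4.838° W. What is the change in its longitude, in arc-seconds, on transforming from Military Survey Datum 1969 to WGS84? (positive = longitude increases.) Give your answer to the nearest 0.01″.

sin φ = 0.791917, cos φ = 0.610629, sin λ = -0.084339, cos λ = 0.996437.
East component: ΔE = −sin λ·ΔX + cos λ·ΔY = −(-0.084339)(165) + (0.996437)(-25) = -11.00 m.
1° of latitude spans πR/180 = 111195 m; at latitude φ, 1° of longitude spans that × cos φ = 67898.9 m, so Δλ = -11.00 / 67898.9 × 3600 = -0.583″.

Δλ = -0.58″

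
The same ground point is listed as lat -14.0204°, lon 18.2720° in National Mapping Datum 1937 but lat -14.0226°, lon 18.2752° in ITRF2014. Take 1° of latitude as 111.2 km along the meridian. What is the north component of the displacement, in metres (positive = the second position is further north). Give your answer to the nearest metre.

Δφ = -14.0226° − -14.0204° = -0.0022°; Δλ = 18.2752° − 18.2720° = +0.0032°.
ΔN = Δφ × 111200 = -244.6 m; ΔE = Δλ × 111200 × cos(-14.0204°) = +0.0032 × 111200 × 0.970210 = 345.2 m.

ΔN = -245 m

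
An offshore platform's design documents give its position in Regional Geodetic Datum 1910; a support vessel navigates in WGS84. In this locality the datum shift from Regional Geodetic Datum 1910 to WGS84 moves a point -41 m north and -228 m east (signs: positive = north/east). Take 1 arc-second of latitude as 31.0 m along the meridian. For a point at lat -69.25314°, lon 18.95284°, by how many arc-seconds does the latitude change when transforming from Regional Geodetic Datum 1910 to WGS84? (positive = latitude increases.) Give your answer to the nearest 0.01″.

Δφ = -1.32″

1″ of latitude = 31.00 m, so Δφ = -41.0 / 31.00 = -1.323″.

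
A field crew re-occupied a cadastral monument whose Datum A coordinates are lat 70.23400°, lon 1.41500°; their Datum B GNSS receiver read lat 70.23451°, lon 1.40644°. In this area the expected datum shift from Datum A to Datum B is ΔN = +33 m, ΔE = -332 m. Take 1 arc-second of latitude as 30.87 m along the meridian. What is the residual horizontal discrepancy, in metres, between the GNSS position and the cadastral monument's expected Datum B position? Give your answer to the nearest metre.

Observed coordinate differences: Δφ = +0.00051°, Δλ = -0.00856°.
Converting to metres (1° lat = 111132 m, cos φ = 0.338180): observed ΔN = 56.7 m, observed ΔE = -321.7 m.
Subtracting the expected shift leaves a residual of 56.7 − (33) = 23.7 m north and -321.7 − (-332) = 10.3 m east.
Residual distance = √(23.7² + 10.3²) = 25.8 m.

26 m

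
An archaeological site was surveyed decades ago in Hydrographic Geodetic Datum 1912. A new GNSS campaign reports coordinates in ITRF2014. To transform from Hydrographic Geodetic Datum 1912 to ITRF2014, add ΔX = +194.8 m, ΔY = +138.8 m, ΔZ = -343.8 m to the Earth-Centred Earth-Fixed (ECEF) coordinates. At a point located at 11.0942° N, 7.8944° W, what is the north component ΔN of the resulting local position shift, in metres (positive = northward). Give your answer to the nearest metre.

ΔN = -371 m

The local north axis is (−sin φ cos λ, −sin φ sin λ, cos φ), giving ΔN = -37.129 + 3.668 − 337.375 = -370.84 m.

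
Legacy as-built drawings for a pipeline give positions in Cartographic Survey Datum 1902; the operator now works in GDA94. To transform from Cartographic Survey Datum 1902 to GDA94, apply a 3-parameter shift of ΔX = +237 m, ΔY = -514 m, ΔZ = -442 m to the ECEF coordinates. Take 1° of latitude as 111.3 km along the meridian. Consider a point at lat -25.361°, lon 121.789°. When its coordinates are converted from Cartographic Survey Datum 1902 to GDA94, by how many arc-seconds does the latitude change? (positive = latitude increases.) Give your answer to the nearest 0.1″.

sin φ = -0.428320, cos φ = 0.903627, sin λ = 0.849994, cos λ = -0.526793.
North component: ΔN = −sin φ cos λ·ΔX − sin φ sin λ·ΔY + cos φ·ΔZ = −(-0.428320)(-0.526793)(237) − (-0.428320)(0.849994)(-514) + (0.903627)(-442) = -640.01 m.
1° of latitude spans 111300 m, so Δφ = -640.01 / 111300 × 3600 = -20.701″.

Δφ = -20.7″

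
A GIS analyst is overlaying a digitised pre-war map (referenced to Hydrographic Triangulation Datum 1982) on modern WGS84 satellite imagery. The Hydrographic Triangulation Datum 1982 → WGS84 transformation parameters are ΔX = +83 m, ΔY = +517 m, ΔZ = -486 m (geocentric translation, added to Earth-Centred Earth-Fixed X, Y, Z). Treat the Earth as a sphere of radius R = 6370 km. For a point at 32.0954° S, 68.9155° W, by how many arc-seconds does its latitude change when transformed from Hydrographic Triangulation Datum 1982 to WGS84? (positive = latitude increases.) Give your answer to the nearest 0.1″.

sin φ = -0.531331, cos φ = 0.847165, sin λ = -0.933051, cos λ = 0.359744.
North component: ΔN = −sin φ cos λ·ΔX − sin φ sin λ·ΔY + cos φ·ΔZ = −(-0.531331)(0.359744)(83) − (-0.531331)(-0.933051)(517) + (0.847165)(-486) = -652.16 m.
1° of latitude spans πR/180 = 111177 m, so Δφ = -652.16 / 111177 × 3600 = -21.118″.

Δφ = -21.1″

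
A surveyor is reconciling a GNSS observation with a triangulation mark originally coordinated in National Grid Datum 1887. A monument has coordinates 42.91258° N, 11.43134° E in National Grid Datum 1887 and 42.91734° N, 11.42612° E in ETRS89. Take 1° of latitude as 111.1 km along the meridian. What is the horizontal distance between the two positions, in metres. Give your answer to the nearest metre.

678 m

Δφ = 42.91734° − 42.91258° = +0.00476°; Δλ = 11.42612° − 11.43134° = -0.00522°.
ΔN = Δφ × 111100 = 528.8 m; ΔE = Δλ × 111100 × cos(42.91258°) = -0.00522 × 111100 × 0.732393 = -424.7 m.
Distance = √(ΔE² + ΔN²) = √((-424.7)² + 528.8²) = 678.3 m.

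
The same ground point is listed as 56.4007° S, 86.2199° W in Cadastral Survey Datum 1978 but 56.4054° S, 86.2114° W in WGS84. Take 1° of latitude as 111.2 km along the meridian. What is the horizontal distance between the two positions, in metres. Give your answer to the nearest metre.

739 m

Δφ = -56.4054° − -56.4007° = -0.0047°; Δλ = -86.2114° − -86.2199° = +0.0085°.
ΔN = Δφ × 111200 = -522.6 m; ΔE = Δλ × 111200 × cos(-56.4007°) = +0.0085 × 111200 × 0.553381 = 523.1 m.
Distance = √(ΔE² + ΔN²) = √(523.1² + (-522.6)²) = 739.4 m.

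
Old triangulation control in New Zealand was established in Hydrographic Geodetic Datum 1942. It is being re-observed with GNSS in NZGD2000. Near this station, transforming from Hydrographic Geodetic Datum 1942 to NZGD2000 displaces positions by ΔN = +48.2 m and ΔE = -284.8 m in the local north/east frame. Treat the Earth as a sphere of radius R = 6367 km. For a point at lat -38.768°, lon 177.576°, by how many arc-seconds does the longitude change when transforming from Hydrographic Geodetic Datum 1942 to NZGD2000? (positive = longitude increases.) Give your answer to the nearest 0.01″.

Δλ = -11.83″

At latitude -38.768°, cos φ = 0.779688.
One radian of longitude at latitude φ spans R cos φ, so Δλ = ΔE / (R cos φ) = -284.8 / (6367000 × 0.779688) = -5.7370e-05 rad = -11.833″.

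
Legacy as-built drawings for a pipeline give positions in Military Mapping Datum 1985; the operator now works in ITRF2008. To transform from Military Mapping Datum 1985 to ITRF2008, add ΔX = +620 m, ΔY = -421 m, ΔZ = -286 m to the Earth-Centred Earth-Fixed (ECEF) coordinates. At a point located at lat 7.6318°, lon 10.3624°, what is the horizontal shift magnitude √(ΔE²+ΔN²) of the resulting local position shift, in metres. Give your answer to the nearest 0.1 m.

The local east axis at (φ, λ) is (−sin λ, cos λ, 0), so ΔE = −sin(10.3624°)·620 + cos(10.3624°)·(-421) = -525.66 m.
The local north axis is (−sin φ cos λ, −sin φ sin λ, cos φ), giving ΔN = -80.997 + 10.057 − 283.467 = -354.41 m.
Horizontal magnitude = √(ΔE² + ΔN²) = √((-525.66)² + (-354.41)²) = 633.97 m.

634.0 m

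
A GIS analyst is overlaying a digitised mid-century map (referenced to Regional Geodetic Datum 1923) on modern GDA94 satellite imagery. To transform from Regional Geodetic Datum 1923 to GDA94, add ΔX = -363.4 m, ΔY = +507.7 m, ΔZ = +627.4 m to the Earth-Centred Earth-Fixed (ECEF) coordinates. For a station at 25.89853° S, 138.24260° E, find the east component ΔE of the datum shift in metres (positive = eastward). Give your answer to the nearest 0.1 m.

ΔE = -136.7 m

The local east axis at (φ, λ) is (−sin λ, cos λ, 0), so ΔE = −sin(138.24260°)·(-363.4) + cos(138.24260°)·507.7 = -136.71 m.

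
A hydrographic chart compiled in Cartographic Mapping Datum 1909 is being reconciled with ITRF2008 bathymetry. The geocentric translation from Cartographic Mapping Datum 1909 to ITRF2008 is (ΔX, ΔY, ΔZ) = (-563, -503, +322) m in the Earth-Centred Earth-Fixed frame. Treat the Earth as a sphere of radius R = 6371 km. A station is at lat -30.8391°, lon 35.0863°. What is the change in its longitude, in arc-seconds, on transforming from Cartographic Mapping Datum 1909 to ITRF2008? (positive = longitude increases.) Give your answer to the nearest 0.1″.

Δλ = -3.3″

sin φ = -0.512629, cos φ = 0.858610, sin λ = 0.574810, cos λ = 0.818287.
East component: ΔE = −sin λ·ΔX + cos λ·ΔY = −(0.574810)(-563) + (0.818287)(-503) = -87.98 m.
1° of latitude spans πR/180 = 111195 m; at latitude φ, 1° of longitude spans that × cos φ = 95473.1 m, so Δλ = -87.98 / 95473.1 × 3600 = -3.317″.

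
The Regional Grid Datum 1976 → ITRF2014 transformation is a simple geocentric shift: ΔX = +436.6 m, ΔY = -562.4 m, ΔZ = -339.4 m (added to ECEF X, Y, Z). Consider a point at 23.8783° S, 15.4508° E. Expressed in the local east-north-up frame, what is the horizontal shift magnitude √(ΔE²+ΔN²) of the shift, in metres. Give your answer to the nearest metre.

At φ = -23.8783°, λ = 15.4508°: sin φ = -0.404795, cos φ = 0.914407, sin λ = 0.266411, cos λ = 0.963860.
ΔE = −sin λ·ΔX + cos λ·ΔY = −(0.266411)·(436.6) + (0.963860)·(-562.4) = -658.39 m.
ΔN = −sin φ cos λ·ΔX − sin φ sin λ·ΔY + cos φ·ΔZ = −(-0.404795)(0.963860)(436.6) − (-0.404795)(0.266411)(-562.4) + (0.914407)(-339.4) = -200.65 m.
Horizontal magnitude = √(ΔE² + ΔN²) = √((-658.39)² + (-200.65)²) = 688.29 m.

688 m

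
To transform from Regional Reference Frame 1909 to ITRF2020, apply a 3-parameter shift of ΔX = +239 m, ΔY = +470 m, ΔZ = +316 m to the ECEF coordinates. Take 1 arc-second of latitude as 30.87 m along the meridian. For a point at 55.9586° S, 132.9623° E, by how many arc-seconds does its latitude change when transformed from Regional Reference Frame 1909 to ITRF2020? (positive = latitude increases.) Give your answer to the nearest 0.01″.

sin φ = -0.828633, cos φ = 0.559792, sin λ = 0.731802, cos λ = -0.681517.
North component: ΔN = −sin φ cos λ·ΔX − sin φ sin λ·ΔY + cos φ·ΔZ = −(-0.828633)(-0.681517)(239) − (-0.828633)(0.731802)(470) + (0.559792)(316) = 326.93 m.
1° of latitude spans 3600 × 30.87 = 111132 m, so Δφ = 326.93 / 111132 × 3600 = 10.591″.

Δφ = 10.59″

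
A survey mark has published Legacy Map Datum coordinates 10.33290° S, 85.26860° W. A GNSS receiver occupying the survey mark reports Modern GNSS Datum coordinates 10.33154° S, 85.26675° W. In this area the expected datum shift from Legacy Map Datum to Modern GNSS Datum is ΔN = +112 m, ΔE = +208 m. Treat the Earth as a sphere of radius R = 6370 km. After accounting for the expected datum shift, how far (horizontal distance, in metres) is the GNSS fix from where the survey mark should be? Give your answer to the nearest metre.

Observed coordinate differences: Δφ = +0.00136°, Δλ = +0.00185°.
Converting to metres (1° lat = 111177 m, cos φ = 0.983782): observed ΔN = 151.2 m, observed ΔE = 202.3 m.
Subtracting the expected shift leaves a residual of 151.2 − (112) = 39.2 m north and 202.3 − (208) = -5.7 m east.
Residual distance = √(39.2² + (-5.7)²) = 39.6 m.

40 m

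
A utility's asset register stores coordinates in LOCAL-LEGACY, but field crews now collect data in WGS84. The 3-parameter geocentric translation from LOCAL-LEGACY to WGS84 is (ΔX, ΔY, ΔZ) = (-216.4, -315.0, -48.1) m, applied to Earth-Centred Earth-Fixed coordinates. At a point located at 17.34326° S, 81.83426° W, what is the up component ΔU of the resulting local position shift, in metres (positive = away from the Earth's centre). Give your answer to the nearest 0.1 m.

ΔU = 282.6 m

The local up (radial) axis is (cos φ cos λ, cos φ sin λ, sin φ), giving ΔU = -29.339 + 297.630 + 14.338 = 282.63 m.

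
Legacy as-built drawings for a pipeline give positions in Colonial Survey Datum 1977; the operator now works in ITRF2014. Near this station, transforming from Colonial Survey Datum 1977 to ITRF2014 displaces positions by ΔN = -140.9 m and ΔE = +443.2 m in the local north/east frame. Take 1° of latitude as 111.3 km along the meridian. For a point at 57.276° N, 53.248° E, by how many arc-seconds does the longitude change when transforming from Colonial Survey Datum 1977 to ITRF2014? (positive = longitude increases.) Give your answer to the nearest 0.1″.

Δλ = 26.5″

At latitude 57.276°, cos φ = 0.540593.
1° of longitude at this latitude = 111.3 × cos φ = 60.17 km, so Δλ = 443.2 / 60168.0 = 0.0073660° = 26.518″.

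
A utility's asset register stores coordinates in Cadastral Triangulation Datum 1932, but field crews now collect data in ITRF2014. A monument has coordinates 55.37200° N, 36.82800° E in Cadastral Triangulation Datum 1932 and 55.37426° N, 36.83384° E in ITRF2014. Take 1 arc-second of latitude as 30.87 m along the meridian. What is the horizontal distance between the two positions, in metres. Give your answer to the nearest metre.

446 m

Δφ = 55.37426° − 55.37200° = +0.00226°; Δλ = 36.83384° − 36.82800° = +0.00584°.
1° of latitude = 3600 × 30.87 = 111132 m.
ΔN = Δφ × 111132 = 251.2 m; ΔE = Δλ × 111132 × cos(55.37200°) = +0.00584 × 111132 × 0.568246 = 368.8 m.
Distance = √(ΔE² + ΔN²) = √(368.8² + 251.2²) = 446.2 m.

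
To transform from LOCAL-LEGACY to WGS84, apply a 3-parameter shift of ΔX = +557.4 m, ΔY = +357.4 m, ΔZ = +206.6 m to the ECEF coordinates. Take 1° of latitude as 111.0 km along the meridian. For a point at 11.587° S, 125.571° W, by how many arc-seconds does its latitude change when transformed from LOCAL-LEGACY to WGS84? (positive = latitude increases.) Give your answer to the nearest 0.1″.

Δφ = 2.6″

sin φ = -0.200856, cos φ = 0.979621, sin λ = -0.813395, cos λ = -0.581711.
North component: ΔN = −sin φ cos λ·ΔX − sin φ sin λ·ΔY + cos φ·ΔZ = −(-0.200856)(-0.581711)(557.4) − (-0.200856)(-0.813395)(357.4) + (0.979621)(206.6) = 78.87 m.
1° of latitude spans 111000 m, so Δφ = 78.87 / 111000 × 3600 = 2.558″.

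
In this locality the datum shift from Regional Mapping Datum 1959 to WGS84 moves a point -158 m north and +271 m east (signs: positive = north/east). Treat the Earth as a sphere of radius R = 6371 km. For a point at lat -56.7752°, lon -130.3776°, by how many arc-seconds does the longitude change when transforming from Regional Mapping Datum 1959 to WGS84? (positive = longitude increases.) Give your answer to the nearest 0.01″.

At latitude -56.7752°, cos φ = 0.547925.
One radian of longitude at latitude φ spans R cos φ, so Δλ = ΔE / (R cos φ) = 271.0 / (6371000 × 0.547925) = 7.7632e-05 rad = 16.013″.

Δλ = 16.01″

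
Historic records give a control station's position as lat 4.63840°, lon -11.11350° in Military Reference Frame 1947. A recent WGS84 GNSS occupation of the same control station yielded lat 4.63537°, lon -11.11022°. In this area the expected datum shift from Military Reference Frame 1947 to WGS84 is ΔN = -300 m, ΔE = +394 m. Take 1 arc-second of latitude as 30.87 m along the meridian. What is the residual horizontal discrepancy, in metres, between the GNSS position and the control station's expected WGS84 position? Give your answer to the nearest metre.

Observed coordinate differences: Δφ = -0.00303°, Δλ = +0.00328°.
Converting to metres (1° lat = 111132 m, cos φ = 0.996725): observed ΔN = -336.7 m, observed ΔE = 363.3 m.
Subtracting the expected shift leaves a residual of -336.7 − (-300) = -36.7 m north and 363.3 − (394) = -30.7 m east.
Residual distance = √((-36.7)² + (-30.7)²) = 47.9 m.

48 m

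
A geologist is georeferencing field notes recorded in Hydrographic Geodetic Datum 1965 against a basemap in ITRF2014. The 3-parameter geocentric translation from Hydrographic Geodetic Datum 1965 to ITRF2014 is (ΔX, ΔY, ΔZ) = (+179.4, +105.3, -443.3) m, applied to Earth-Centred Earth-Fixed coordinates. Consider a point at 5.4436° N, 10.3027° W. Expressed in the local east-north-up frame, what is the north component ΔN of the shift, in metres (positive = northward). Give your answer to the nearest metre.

ΔN = -456 m

At φ = 5.4436°, λ = -10.3027°: sin φ = 0.094866, cos φ = 0.995490, sin λ = -0.178849, cos λ = 0.983877.
ΔN = −sin φ cos λ·ΔX − sin φ sin λ·ΔY + cos φ·ΔZ = −(0.094866)(0.983877)(179.4) − (0.094866)(-0.178849)(105.3) + (0.995490)(-443.3) = -456.26 m.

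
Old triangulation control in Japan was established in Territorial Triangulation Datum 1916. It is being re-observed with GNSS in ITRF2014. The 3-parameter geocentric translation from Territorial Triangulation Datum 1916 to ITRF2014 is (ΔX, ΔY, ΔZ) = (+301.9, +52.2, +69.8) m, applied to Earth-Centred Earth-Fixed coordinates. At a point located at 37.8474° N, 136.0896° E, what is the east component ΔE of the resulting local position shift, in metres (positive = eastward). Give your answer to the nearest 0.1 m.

ΔE = -247.0 m

The local east axis at (φ, λ) is (−sin λ, cos λ, 0), so ΔE = −sin(136.0896°)·301.9 + cos(136.0896°)·52.2 = -246.98 m.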